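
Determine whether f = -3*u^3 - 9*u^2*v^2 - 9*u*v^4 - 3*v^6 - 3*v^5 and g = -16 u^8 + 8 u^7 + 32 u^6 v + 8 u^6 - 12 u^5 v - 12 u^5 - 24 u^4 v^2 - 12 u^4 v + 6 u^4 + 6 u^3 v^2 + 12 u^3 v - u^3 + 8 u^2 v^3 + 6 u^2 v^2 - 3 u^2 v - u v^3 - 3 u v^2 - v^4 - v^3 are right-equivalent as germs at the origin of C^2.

The Hessian of f at 0 is [[0, 0], [0, 0]] with rank 0, so corank 2. A Groebner basis of the Jacobian ideal J(f) in C{u,v} is {v^4, u^3, u^2/2 + u*v^2}; counting standard monomials gives mu = 8. Corank 2; j^3 = -3*u^3 is a perfect cube, so E-series; the 5-jet and mu = 8 give E_8. The Hessian of g at 0 is [[0, 0], [0, 0]] with rank 0, so corank 2. A Groebner basis of the Jacobian ideal J(g) in C{u,v} is {-3*u^2/26 - 3*u*v/13 + v^4 - v^3/26 - 3*v^2/26, u^3 - 21*u^2/26 - 21*u*v/13 + 19*v^3/26 - 21*v^2/26, u^2*v + u^2/2 + u*v - 5*v^3/6 + v^2/2, -3*u^2/13 + u*v^2 - 6*u*v/13 + 12*v^3/13 - 3*v^2/13}; counting standard monomials gives mu = 7. Corank 2; j^3 = -(u + v)^3 is a perfect cube, so E-series; the 4-jet and mu = 7 give E_7. f is E_8 but g is E_7, hence not right-equivalent.

No.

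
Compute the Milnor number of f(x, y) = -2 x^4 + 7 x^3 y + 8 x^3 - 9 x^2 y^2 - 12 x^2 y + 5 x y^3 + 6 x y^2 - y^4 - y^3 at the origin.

7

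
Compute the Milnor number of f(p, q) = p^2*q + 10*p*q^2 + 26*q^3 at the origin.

4

The Hessian of f at 0 is [[0, 0], [0, 0]] with rank 0, so corank 2. A Groebner basis of the Jacobian ideal J(f) in C{p,q} is {q^3, p^2 - 22*q^2, p*q + 5*q^2}; counting standard monomials gives mu = 4. Corank 2; j^3 = q*(p^2 + 10*p*q + 26*q^2) splits into three distinct lines over C (the quadratic factor has nonzero discriminant), so D_4.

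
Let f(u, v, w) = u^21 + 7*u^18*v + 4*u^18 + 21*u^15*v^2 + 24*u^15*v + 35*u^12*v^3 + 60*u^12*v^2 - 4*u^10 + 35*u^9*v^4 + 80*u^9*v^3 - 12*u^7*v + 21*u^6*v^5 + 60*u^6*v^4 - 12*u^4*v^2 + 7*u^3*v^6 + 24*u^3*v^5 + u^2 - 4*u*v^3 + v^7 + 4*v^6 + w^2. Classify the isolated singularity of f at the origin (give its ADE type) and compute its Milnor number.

Type A6, Milnor number mu = 6.

The Hessian of f at 0 is [[2, 0, 0], [0, 0, 0], [0, 0, 2]] with rank 2, so corank 1. A Groebner basis of the Jacobian ideal J(f) in C{u,v,w} is {-u/2 + v^3, u^2, w}; counting standard monomials gives mu = 6. Corank 1: A-series; mu = 6 gives A_6.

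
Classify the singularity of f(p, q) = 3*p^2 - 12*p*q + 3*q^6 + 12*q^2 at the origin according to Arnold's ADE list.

A5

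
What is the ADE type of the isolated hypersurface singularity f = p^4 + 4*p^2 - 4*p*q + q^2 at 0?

A_{3}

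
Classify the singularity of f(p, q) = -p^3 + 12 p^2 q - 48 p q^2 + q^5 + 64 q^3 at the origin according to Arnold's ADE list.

E_8

The Hessian of f at 0 has rank 0. Corank 2; j^3 = -(p - 4*q)^3 is a perfect cube, so E-series; the 5-jet and mu = 8 give E_8.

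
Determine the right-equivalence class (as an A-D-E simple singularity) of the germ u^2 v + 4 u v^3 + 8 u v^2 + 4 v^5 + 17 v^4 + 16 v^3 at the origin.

D_5

The Hessian of f at 0 is [[0, 0], [0, 0]] with rank 0, so corank 2. A Groebner basis of the Jacobian ideal J(f) in C{u,v} is {u*v^2 - 2*u*v - 8*v^2, u*v/2 + v^3 + 2*v^2, u^2 + 6*u*v + 8*v^2}; counting standard monomials gives mu = 5. Corank 2; j^3 = v*(u + 4*v)^2 has shape L^2 M (L != M), so D-series; mu = 5 gives D_5.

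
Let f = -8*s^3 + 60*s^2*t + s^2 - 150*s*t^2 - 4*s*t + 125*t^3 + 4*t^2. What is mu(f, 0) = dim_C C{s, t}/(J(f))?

2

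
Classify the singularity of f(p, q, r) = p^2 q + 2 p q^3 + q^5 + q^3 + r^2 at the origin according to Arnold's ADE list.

D_4

The Hessian of f at 0 has rank 1. Corank 2; j^3 = q*(p^2 + q^2) splits into three distinct lines over C (the quadratic factor has nonzero discriminant), so D_4.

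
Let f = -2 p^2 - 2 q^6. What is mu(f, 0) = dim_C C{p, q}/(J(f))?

The Hessian of f at 0 is [[-4, 0], [0, 0]] with rank 1, so corank 1. A Groebner basis of the Jacobian ideal J(f) in C{p,q} is {q^5, p}; counting standard monomials gives mu = 5. Corank 1: A-series; mu = 5 gives A_5.

5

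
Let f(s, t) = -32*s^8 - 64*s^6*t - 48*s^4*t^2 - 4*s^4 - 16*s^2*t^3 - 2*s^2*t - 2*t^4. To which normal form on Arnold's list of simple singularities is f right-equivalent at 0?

D5

The Hessian of f at 0 has rank 0. Corank 2; j^3 = -2*s^2*t has shape L^2 M (L != M), so D-series; mu = 5 gives D_5.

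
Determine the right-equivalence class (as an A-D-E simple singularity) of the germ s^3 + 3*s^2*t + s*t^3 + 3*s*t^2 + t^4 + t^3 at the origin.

The Hessian of f at 0 has rank 0. Corank 2; j^3 = (s + t)^3 is a perfect cube, so E-series; the 4-jet and mu = 7 give E_7.

E7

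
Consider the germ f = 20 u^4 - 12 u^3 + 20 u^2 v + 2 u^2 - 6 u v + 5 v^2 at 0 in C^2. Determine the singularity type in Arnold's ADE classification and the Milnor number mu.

Type A1, Milnor number mu = 1.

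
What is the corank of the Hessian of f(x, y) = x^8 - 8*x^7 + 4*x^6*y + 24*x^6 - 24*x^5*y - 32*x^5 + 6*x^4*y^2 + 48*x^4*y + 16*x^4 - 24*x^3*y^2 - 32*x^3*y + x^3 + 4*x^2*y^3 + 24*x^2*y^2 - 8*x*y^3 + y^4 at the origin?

Hessian at 0 has rank 0.

2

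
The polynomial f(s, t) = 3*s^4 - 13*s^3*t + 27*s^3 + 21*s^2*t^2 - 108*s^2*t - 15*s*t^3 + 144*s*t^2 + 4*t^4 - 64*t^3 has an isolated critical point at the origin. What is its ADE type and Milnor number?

Type E7, Milnor number mu = 7.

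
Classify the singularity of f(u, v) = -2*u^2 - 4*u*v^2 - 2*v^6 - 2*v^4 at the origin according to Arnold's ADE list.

The Hessian of f at 0 is [[-4, 0], [0, 0]] with rank 1, so corank 1. A Groebner basis of the Jacobian ideal J(f) in C{u,v} is {u^3, u^2*v, u + v^2}; counting standard monomials gives mu = 5. Corank 1: A-series; mu = 5 gives A_5.

A5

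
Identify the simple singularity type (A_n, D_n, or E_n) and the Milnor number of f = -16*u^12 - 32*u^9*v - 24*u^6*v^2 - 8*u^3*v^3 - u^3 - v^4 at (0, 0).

The Hessian of f at 0 has rank 0. Corank 2; j^3 = -u^3 is a perfect cube, so E-series; the 4-jet and mu = 6 give E_6.

Type E6, Milnor number mu = 6.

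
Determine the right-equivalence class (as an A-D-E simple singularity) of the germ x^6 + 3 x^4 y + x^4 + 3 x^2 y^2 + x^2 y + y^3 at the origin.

D_4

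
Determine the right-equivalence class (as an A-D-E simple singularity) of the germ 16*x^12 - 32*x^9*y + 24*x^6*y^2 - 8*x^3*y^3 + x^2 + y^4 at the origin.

A3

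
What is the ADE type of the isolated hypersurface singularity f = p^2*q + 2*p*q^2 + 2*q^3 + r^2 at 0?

The Hessian of f at 0 has rank 1. Corank 2; j^3 = q*(p^2 + 2*p*q + 2*q^2) splits into three distinct lines over C (the quadratic factor has nonzero discriminant), so D_4.

D_{4}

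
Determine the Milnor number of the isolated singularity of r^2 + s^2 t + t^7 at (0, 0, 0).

8

The Hessian of f at 0 has rank 1. Corank 2; j^3 = s^2*t has shape L^2 M (L != M), so D-series; mu = 8 gives D_8.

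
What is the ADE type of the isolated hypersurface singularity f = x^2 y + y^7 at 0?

The Hessian of f at 0 is [[0, 0], [0, 0]] with rank 0, so corank 2. A Groebner basis of the Jacobian ideal J(f) in C{x,y} is {x^2/7 + y^6, x^3, x*y}; counting standard monomials gives mu = 8. Corank 2; j^3 = x^2*y has shape L^2 M (L != M), so D-series; mu = 8 gives D_8.

D_8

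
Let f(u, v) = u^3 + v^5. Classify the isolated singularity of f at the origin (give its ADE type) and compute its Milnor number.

The Hessian of f at 0 has rank 0. Corank 2; j^3 = u^3 is a perfect cube, so E-series; the 5-jet and mu = 8 give E_8.

Type E_{8}, Milnor number mu = 8.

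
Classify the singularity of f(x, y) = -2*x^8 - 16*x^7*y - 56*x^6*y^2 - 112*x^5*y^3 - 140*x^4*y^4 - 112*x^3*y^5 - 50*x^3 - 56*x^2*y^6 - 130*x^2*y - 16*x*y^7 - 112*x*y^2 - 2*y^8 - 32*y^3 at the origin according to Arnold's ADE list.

D_{9}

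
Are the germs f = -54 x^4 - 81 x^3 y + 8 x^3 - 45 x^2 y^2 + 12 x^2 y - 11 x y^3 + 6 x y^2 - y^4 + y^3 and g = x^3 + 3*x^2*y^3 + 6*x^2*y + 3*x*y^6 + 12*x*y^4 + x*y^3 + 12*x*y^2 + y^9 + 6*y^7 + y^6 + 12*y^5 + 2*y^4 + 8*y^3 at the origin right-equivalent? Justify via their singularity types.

The Hessian of f at 0 is [[0, 0], [0, 0]] with rank 0, so corank 2. A Groebner basis of the Jacobian ideal J(f) in C{x,y} is {256*x^2/3 + 256*x*y/3 + y^4 + 8*y^3/9 + 64*y^2/3, x^3 - 20*x^2/3 - 20*x*y/3 + y^3/18 - 5*y^2/3, x^2*y + 88*x^2/9 + 88*x*y/9 - 4*y^3/27 + 22*y^2/9, -32*x^2/3 + x*y^2 - 32*x*y/3 + 7*y^3/18 - 8*y^2/3}; counting standard monomials gives mu = 7. Corank 2; j^3 = (2*x + y)^3 is a perfect cube, so E-series; the 4-jet and mu = 7 give E_7. The Hessian of g at 0 is [[0, 0], [0, 0]] with rank 0, so corank 2. A Groebner basis of the Jacobian ideal J(g) in C{x,y} is {x^3 + 6*x^2*y + 48*x^2 + 192*x*y + 192*y^2, -6*x^2 + x*y^2 - 24*x*y - 24*y^2, 3*x^2 + 12*x*y + y^3 + 12*y^2}; counting standard monomials gives mu = 7. Corank 2; j^3 = (x + 2*y)^3 is a perfect cube, so E-series; the 4-jet and mu = 7 give E_7. Both have type E_7, hence right-equivalent.

Yes.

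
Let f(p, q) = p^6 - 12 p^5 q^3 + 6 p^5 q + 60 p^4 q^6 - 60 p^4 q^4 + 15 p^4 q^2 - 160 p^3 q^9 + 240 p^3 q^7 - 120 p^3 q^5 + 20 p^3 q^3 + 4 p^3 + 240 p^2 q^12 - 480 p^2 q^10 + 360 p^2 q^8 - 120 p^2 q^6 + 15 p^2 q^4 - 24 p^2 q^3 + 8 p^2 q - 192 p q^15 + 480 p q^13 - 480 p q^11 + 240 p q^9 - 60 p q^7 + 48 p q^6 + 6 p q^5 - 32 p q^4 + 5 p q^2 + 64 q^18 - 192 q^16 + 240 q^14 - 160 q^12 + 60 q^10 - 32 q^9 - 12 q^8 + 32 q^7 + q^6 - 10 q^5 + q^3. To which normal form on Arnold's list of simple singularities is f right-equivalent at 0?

D_7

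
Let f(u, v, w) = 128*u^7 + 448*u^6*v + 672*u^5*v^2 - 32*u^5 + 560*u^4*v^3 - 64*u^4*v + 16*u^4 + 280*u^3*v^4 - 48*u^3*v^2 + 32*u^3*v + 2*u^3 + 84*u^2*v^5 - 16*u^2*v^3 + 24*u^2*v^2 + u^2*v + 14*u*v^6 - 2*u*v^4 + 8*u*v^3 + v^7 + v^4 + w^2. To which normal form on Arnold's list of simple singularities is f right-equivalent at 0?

D5

The Hessian of f at 0 is [[0, 0, 0], [0, 0, 0], [0, 0, 2]] with rank 1, so corank 2. A Groebner basis of the Jacobian ideal J(f) in C{u,v,w} is {u*v^2, -u*v/8 + v^3, u^2 + u*v/2, w}; counting standard monomials gives mu = 5. Corank 2; j^3 = u^2*(2*u + v) has shape L^2 M (L != M), so D-series; mu = 5 gives D_5.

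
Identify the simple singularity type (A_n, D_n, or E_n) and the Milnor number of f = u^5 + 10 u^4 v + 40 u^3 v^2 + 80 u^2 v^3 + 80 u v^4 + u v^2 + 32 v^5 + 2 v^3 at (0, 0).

The Hessian of f at 0 is [[0, 0], [0, 0]] with rank 0, so corank 2. A Groebner basis of the Jacobian ideal J(f) in C{u,v} is {u^4 + v^2/5, v^3, u*v + 2*v^2}; counting standard monomials gives mu = 6. Corank 2; j^3 = v^2*(u + 2*v) has shape L^2 M (L != M), so D-series; mu = 6 gives D_6.

Type D_6, Milnor number mu = 6.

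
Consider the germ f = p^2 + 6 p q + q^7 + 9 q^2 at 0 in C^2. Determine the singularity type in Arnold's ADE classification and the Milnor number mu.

Type A6, Milnor number mu = 6.

The Hessian of f at 0 has rank 1. Corank 1: A-series; mu = 6 gives A_6.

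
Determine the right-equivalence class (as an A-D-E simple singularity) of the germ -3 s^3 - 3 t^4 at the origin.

The Hessian of f at 0 is [[0, 0], [0, 0]] with rank 0, so corank 2. A Groebner basis of the Jacobian ideal J(f) in C{s,t} is {t^3, s^2}; counting standard monomials gives mu = 6. Corank 2; j^3 = -3*s^3 is a perfect cube, so E-series; the 4-jet and mu = 6 give E_6.

E_6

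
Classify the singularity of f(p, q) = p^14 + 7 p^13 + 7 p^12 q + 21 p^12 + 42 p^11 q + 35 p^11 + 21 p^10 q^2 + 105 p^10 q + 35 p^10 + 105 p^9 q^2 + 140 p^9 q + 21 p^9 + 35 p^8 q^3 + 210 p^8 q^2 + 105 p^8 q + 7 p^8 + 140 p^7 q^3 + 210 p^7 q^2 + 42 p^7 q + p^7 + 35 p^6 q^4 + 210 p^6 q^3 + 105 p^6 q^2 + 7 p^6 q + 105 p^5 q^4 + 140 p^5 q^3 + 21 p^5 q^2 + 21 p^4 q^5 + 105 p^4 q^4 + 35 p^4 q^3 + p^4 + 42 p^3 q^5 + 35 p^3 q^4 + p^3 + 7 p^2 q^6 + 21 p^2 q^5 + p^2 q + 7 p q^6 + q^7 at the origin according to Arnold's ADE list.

D8

The Hessian of f at 0 is [[0, 0], [0, 0]] with rank 0, so corank 2. A Groebner basis of the Jacobian ideal J(f) in C{p,q} is {-p*q/7 + q^6, p*q^2, p^2 + p*q}; counting standard monomials gives mu = 8. Corank 2; j^3 = p^2*(p + q) has shape L^2 M (L != M), so D-series; mu = 8 gives D_8.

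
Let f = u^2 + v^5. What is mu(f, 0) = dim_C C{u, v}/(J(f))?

The Hessian of f at 0 has rank 1. Corank 1: A-series; mu = 4 gives A_4.

4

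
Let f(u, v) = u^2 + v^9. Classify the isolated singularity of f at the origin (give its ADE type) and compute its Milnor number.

Type A8, Milnor number mu = 8.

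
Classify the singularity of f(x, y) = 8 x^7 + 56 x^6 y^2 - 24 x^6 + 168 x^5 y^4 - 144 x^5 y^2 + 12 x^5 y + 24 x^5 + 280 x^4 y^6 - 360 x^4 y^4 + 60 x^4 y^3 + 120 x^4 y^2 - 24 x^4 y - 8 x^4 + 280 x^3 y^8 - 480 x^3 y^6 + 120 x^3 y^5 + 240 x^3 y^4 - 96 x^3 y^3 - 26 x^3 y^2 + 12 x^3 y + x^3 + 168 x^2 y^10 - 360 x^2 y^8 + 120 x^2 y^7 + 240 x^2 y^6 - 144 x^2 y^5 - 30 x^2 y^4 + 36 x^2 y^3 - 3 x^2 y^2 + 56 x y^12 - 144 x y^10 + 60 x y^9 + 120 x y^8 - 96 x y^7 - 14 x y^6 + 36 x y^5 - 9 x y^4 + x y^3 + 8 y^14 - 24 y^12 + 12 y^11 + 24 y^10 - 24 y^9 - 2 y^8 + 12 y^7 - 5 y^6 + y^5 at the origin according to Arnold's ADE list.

E_{7}

The Hessian of f at 0 is [[0, 0], [0, 0]] with rank 0, so corank 2. A Groebner basis of the Jacobian ideal J(f) in C{x,y} is {-3*x^2/7 + y^4 - y^3/7, x^3, x^2*y + x^2/7 + y^3/21, x^2 + x*y^2 + y^3/3}; counting standard monomials gives mu = 7. Corank 2; j^3 = x^3 is a perfect cube, so E-series; the 4-jet and mu = 7 give E_7.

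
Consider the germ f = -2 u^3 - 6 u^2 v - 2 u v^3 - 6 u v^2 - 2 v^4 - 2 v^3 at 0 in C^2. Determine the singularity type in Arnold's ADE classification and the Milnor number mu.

The Hessian of f at 0 has rank 0. Corank 2; j^3 = -2*(u + v)^3 is a perfect cube, so E-series; the 4-jet and mu = 7 give E_7.

Type E7, Milnor number mu = 7.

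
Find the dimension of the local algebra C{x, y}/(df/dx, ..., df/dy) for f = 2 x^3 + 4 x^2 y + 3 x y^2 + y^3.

The Hessian of f at 0 has rank 0. Corank 2; j^3 = (x + y)*(2*x^2 + 2*x*y + y^2) splits into three distinct lines over C (the quadratic factor has nonzero discriminant), so D_4.

4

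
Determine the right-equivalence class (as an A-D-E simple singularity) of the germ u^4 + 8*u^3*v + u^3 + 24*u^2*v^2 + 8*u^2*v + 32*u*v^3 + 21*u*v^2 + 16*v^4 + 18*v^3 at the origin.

D5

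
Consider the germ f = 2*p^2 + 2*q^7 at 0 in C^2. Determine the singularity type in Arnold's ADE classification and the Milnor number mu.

Type A_6, Milnor number mu = 6.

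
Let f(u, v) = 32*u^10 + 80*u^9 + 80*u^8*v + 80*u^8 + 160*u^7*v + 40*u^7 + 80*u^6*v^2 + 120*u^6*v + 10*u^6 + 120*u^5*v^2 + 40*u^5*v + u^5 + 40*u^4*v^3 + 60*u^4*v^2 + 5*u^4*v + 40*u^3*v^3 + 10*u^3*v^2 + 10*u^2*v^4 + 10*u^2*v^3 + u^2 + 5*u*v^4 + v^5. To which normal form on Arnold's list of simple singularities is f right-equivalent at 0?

A_4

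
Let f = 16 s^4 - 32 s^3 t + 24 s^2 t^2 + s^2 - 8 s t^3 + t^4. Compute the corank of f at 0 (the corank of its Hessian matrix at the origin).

The Hessian at 0 is [[2, 0], [0, 0]] of rank 1; hence corank 1.

1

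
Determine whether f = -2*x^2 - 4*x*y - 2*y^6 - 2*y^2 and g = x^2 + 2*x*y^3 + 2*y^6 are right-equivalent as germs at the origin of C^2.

Yes.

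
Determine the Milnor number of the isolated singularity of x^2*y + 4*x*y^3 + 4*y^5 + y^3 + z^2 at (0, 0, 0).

The Hessian of f at 0 has rank 1. Corank 2; j^3 = y*(x^2 + y^2) splits into three distinct lines over C (the quadratic factor has nonzero discriminant), so D_4.

4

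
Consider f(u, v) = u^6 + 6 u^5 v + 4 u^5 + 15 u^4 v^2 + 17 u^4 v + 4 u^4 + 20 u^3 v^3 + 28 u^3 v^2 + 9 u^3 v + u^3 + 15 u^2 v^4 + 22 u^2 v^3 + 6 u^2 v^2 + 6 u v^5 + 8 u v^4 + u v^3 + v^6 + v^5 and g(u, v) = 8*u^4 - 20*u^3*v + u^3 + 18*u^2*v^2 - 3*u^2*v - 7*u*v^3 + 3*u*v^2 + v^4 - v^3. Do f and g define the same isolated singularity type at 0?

Yes.

The Hessian of f at 0 has rank 0. Corank 2; j^3 = u^3 is a perfect cube, so E-series; the 4-jet and mu = 7 give E_7. The Hessian of g at 0 has rank 0. Corank 2; j^3 = (u - v)^3 is a perfect cube, so E-series; the 4-jet and mu = 7 give E_7. Both have type E_7, hence right-equivalent.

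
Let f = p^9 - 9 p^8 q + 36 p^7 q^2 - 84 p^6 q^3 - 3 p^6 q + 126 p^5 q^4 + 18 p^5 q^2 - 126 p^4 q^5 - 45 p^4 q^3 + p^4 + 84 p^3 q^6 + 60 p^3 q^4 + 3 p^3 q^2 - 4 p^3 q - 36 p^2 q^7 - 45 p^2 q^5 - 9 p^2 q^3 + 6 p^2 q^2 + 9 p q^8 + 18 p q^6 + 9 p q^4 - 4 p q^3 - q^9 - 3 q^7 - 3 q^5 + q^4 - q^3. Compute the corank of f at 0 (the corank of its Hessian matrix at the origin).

2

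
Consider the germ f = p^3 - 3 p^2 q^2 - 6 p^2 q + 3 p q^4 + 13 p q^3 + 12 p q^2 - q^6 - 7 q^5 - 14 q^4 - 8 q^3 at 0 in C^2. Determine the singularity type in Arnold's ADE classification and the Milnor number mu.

Type E_7, Milnor number mu = 7.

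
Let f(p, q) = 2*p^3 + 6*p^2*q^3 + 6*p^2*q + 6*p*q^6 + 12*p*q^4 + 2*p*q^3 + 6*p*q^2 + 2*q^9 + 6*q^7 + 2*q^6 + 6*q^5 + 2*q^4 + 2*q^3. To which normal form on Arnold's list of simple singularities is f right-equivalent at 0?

The Hessian of f at 0 is [[0, 0], [0, 0]] with rank 0, so corank 2. A Groebner basis of the Jacobian ideal J(f) in C{p,q} is {p^3 + 3*p^2*q + 6*p^2 + 12*p*q + 6*q^2, -3*p^2 + p*q^2 - 6*p*q - 3*q^2, 3*p^2 + 6*p*q + q^3 + 3*q^2}; counting standard monomials gives mu = 7. Corank 2; j^3 = 2*(p + q)^3 is a perfect cube, so E-series; the 4-jet and mu = 7 give E_7.

E_7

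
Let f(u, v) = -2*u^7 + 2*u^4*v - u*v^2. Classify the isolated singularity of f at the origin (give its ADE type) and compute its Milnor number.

Type D_8, Milnor number mu = 8.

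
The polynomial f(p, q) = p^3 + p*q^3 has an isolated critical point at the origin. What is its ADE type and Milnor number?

The Hessian of f at 0 is [[0, 0], [0, 0]] with rank 0, so corank 2. A Groebner basis of the Jacobian ideal J(f) in C{p,q} is {p^3, p*q^2, 3*p^2 + q^3}; counting standard monomials gives mu = 7. Corank 2; j^3 = p^3 is a perfect cube, so E-series; the 4-jet and mu = 7 give E_7.

Type E_{7}, Milnor number mu = 7.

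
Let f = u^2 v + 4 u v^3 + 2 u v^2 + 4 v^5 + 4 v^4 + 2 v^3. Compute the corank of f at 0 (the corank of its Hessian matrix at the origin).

The Hessian at 0 is [[0, 0], [0, 0]] of rank 0; hence corank 2.

2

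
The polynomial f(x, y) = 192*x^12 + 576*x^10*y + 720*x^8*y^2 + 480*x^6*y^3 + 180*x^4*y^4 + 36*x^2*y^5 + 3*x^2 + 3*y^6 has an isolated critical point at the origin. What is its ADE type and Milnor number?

Type A_{5}, Milnor number mu = 5.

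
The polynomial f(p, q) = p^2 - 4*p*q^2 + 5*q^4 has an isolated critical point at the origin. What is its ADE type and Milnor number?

The Hessian of f at 0 has rank 1. Corank 1: A-series; mu = 3 gives A_3.

Type A_3, Milnor number mu = 3.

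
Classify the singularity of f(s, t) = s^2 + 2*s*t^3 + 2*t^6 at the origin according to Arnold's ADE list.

A_{5}

The Hessian of f at 0 has rank 1. Corank 1: A-series; mu = 5 gives A_5.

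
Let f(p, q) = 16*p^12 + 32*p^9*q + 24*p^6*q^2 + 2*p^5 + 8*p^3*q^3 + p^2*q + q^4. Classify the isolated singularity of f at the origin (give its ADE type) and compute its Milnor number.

Type D5, Milnor number mu = 5.

The Hessian of f at 0 is [[0, 0], [0, 0]] with rank 0, so corank 2. A Groebner basis of the Jacobian ideal J(f) in C{p,q} is {p^3, p^2/4 + q^3, p*q}; counting standard monomials gives mu = 5. Corank 2; j^3 = p^2*q has shape L^2 M (L != M), so D-series; mu = 5 gives D_5.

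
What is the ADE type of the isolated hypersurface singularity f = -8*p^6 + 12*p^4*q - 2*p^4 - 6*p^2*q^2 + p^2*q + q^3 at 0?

D_{4}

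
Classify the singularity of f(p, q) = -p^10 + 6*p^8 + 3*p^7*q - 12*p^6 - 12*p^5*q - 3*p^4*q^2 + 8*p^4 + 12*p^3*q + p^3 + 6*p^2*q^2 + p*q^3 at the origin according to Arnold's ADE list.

E_7

The Hessian of f at 0 is [[0, 0], [0, 0]] with rank 0, so corank 2. A Groebner basis of the Jacobian ideal J(f) in C{p,q} is {3*p^2/4 + q^4 + q^3/4, p^3, p^2*q - p^2/4 - q^3/12, p^2 + p*q^2 + q^3/3}; counting standard monomials gives mu = 7. Corank 2; j^3 = p^3 is a perfect cube, so E-series; the 4-jet and mu = 7 give E_7.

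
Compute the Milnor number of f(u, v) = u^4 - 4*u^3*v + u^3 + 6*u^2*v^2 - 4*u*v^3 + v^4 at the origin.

6

The Hessian of f at 0 has rank 0. Corank 2; j^3 = u^3 is a perfect cube, so E-series; the 4-jet and mu = 6 give E_6.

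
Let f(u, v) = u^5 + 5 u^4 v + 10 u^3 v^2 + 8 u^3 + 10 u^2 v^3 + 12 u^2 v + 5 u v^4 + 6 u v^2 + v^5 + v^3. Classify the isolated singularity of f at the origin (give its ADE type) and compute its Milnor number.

The Hessian of f at 0 has rank 0. Corank 2; j^3 = (2*u + v)^3 is a perfect cube, so E-series; the 5-jet and mu = 8 give E_8.

Type E_8, Milnor number mu = 8.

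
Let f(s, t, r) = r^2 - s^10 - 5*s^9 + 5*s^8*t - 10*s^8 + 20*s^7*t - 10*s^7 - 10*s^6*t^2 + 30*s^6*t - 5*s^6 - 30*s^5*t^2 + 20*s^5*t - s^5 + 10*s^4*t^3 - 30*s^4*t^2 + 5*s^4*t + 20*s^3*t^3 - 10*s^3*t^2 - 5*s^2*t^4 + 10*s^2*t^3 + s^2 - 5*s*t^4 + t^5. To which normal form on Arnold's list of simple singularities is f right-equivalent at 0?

A_4

The Hessian of f at 0 has rank 2. Corank 1: A-series; mu = 4 gives A_4.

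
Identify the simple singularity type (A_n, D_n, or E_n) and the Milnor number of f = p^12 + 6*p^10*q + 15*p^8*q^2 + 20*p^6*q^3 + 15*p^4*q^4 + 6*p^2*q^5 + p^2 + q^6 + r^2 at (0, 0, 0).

Type A_{5}, Milnor number mu = 5.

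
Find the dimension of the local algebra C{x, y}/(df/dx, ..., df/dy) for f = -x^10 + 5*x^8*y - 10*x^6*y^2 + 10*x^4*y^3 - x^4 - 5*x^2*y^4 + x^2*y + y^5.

6

The Hessian of f at 0 has rank 0. Corank 2; j^3 = x^2*y has shape L^2 M (L != M), so D-series; mu = 6 gives D_6.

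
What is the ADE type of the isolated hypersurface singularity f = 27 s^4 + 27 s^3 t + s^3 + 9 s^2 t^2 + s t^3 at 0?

E_7

The Hessian of f at 0 has rank 0. Corank 2; j^3 = s^3 is a perfect cube, so E-series; the 4-jet and mu = 7 give E_7.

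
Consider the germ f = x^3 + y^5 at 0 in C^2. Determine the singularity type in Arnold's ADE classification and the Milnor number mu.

Type E_{8}, Milnor number mu = 8.

The Hessian of f at 0 has rank 0. Corank 2; j^3 = x^3 is a perfect cube, so E-series; the 5-jet and mu = 8 give E_8.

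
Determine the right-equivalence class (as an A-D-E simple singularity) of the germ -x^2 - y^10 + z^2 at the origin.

A_{9}

The Hessian of f at 0 has rank 2. Corank 1: A-series; mu = 9 gives A_9.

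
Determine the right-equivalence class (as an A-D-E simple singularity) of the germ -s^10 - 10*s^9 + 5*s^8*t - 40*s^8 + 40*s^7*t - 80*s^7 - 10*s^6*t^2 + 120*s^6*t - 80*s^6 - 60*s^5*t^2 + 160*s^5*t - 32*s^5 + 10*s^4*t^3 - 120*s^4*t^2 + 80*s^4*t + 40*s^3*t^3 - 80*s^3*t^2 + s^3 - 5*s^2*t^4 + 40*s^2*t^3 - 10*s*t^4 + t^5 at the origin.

E_8

The Hessian of f at 0 is [[0, 0], [0, 0]] with rank 0, so corank 2. A Groebner basis of the Jacobian ideal J(f) in C{s,t} is {t^5, s*t^3 - t^4/8, s^2}; counting standard monomials gives mu = 8. Corank 2; j^3 = s^3 is a perfect cube, so E-series; the 5-jet and mu = 8 give E_8.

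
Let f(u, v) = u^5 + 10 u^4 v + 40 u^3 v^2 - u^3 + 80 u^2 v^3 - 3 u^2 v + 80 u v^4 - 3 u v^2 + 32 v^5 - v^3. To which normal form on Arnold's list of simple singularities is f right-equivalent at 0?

E_{8}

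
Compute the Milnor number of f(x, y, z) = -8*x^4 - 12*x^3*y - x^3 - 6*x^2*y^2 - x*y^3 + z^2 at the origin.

7

The Hessian of f at 0 has rank 1. Corank 2; j^3 = -x^3 is a perfect cube, so E-series; the 4-jet and mu = 7 give E_7.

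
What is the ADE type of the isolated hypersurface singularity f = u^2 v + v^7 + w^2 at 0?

D8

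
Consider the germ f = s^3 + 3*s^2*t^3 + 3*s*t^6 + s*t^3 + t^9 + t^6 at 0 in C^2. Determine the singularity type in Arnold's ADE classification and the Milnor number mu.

Type E7, Milnor number mu = 7.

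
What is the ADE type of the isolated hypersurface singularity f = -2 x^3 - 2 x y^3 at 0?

The Hessian of f at 0 is [[0, 0], [0, 0]] with rank 0, so corank 2. A Groebner basis of the Jacobian ideal J(f) in C{x,y} is {x^3, x*y^2, 3*x^2 + y^3}; counting standard monomials gives mu = 7. Corank 2; j^3 = -2*x^3 is a perfect cube, so E-series; the 4-jet and mu = 7 give E_7.

E_7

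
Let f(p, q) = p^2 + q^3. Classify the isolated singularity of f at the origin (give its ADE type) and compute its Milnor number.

The Hessian of f at 0 is [[2, 0], [0, 0]] with rank 1, so corank 1. A Groebner basis of the Jacobian ideal J(f) in C{p,q} is {q^2, p}; counting standard monomials gives mu = 2. Corank 1: A-series; mu = 2 gives A_2.

Type A_2, Milnor number mu = 2.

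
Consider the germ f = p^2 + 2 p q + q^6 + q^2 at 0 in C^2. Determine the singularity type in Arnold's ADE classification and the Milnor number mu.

Type A_5, Milnor number mu = 5.

The Hessian of f at 0 is [[2, 2], [2, 2]] with rank 1, so corank 1. A Groebner basis of the Jacobian ideal J(f) in C{p,q} is {q^5, p + q}; counting standard monomials gives mu = 5. Corank 1: A-series; mu = 5 gives A_5.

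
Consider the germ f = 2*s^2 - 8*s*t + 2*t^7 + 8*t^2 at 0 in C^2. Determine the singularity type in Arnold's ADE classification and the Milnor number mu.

Type A_{6}, Milnor number mu = 6.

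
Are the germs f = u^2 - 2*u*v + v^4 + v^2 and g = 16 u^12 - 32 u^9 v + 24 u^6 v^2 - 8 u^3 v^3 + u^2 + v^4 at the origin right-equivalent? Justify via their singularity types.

Yes.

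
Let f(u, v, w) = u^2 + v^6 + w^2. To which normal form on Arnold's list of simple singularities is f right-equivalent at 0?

The Hessian of f at 0 is [[2, 0, 0], [0, 0, 0], [0, 0, 2]] with rank 2, so corank 1. A Groebner basis of the Jacobian ideal J(f) in C{u,v,w} is {v^5, u, w}; counting standard monomials gives mu = 5. Corank 1: A-series; mu = 5 gives A_5.

A_{5}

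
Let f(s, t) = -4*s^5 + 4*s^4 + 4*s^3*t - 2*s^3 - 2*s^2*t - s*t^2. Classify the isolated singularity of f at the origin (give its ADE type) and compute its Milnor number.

The Hessian of f at 0 has rank 0. Corank 2; j^3 = -s*(2*s^2 + 2*s*t + t^2) splits into three distinct lines over C (the quadratic factor has nonzero discriminant), so D_4.

Type D_{4}, Milnor number mu = 4.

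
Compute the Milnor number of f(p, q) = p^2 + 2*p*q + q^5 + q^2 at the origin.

4

The Hessian of f at 0 has rank 1. Corank 1: A-series; mu = 4 gives A_4.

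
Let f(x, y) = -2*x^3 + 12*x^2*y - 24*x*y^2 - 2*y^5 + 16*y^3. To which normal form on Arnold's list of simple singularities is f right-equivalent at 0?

E8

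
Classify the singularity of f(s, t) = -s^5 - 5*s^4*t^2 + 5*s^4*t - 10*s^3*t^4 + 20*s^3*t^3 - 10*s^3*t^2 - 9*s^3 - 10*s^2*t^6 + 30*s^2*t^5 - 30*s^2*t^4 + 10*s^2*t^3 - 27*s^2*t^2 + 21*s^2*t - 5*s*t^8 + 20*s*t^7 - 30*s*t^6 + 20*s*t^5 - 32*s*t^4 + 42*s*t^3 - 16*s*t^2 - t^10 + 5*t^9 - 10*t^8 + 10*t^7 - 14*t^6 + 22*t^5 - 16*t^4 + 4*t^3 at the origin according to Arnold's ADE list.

D_6

The Hessian of f at 0 is [[0, 0], [0, 0]] with rank 0, so corank 2. A Groebner basis of the Jacobian ideal J(f) in C{s,t} is {s^3 + 2197*s^2/1629 - 7340*s*t/4887 + 1964*t^2/4887, s^2*t + 734*s^2/543 - 2212*s*t/1629 + 496*t^2/1629, 739*s^2/724 + s*t^2 - 377*s*t/543 + 5*t^2/543, 15*s^2/724 + 176*s*t/181 + t^3 - 119*t^2/181}; counting standard monomials gives mu = 6. Corank 2; j^3 = -(s - t)*(3*s - 2*t)^2 has shape L^2 M (L != M), so D-series; mu = 6 gives D_6.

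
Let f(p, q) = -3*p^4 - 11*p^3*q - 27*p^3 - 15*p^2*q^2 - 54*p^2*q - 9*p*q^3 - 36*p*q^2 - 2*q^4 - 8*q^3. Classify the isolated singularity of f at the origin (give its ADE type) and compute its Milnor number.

The Hessian of f at 0 has rank 0. Corank 2; j^3 = -(3*p + 2*q)^3 is a perfect cube, so E-series; the 4-jet and mu = 7 give E_7.

Type E_{7}, Milnor number mu = 7.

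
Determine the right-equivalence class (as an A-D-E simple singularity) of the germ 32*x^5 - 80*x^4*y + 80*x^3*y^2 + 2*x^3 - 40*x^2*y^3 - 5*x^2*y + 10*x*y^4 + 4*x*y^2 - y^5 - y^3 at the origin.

D_6

The Hessian of f at 0 has rank 0. Corank 2; j^3 = (x - y)^2*(2*x - y) has shape L^2 M (L != M), so D-series; mu = 6 gives D_6.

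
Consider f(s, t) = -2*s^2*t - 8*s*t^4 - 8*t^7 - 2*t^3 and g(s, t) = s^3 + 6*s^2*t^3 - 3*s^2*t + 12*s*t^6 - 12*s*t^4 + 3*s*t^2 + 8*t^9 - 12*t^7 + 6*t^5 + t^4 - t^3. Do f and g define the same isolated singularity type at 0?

The Hessian of f at 0 is [[0, 0], [0, 0]] with rank 0, so corank 2. A Groebner basis of the Jacobian ideal J(f) in C{s,t} is {t^3, s^2 + 3*t^2, s*t}; counting standard monomials gives mu = 4. Corank 2; j^3 = -2*t*(s^2 + t^2) splits into three distinct lines over C (the quadratic factor has nonzero discriminant), so D_4. The Hessian of g at 0 is [[0, 0], [0, 0]] with rank 0, so corank 2. A Groebner basis of the Jacobian ideal J(g) in C{s,t} is {t^3, s^2 - 2*s*t + t^2}; counting standard monomials gives mu = 6. Corank 2; j^3 = (s - t)^3 is a perfect cube, so E-series; the 4-jet and mu = 6 give E_6. f is D_4 but g is E_6, hence not right-equivalent.

No.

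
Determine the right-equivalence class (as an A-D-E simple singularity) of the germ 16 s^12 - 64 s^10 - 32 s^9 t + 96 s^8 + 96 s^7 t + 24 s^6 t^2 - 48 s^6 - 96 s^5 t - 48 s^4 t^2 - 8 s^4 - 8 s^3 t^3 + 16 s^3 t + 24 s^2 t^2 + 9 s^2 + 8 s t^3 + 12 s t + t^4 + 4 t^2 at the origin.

A3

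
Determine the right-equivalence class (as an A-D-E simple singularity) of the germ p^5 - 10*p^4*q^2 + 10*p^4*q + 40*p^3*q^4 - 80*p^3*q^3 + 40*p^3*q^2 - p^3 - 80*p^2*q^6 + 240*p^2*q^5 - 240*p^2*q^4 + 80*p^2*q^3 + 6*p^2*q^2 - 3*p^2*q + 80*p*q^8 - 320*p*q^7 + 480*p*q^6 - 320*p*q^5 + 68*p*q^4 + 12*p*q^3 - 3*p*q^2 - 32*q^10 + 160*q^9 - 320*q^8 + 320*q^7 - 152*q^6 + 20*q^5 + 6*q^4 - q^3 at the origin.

E8

The Hessian of f at 0 has rank 0. Corank 2; j^3 = -(p + q)^3 is a perfect cube, so E-series; the 5-jet and mu = 8 give E_8.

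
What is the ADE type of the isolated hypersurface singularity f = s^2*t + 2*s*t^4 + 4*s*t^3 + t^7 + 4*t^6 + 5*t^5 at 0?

The Hessian of f at 0 has rank 0. Corank 2; j^3 = s^2*t has shape L^2 M (L != M), so D-series; mu = 6 gives D_6.

D_6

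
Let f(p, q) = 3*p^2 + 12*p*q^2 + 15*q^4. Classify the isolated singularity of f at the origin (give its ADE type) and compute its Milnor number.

Type A_{3}, Milnor number mu = 3.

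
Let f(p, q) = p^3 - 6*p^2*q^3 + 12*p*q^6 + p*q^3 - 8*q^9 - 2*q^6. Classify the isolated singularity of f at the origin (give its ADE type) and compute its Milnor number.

Type E_7, Milnor number mu = 7.

The Hessian of f at 0 is [[0, 0], [0, 0]] with rank 0, so corank 2. A Groebner basis of the Jacobian ideal J(f) in C{p,q} is {p^3, p*q^2, 3*p^2 + q^3}; counting standard monomials gives mu = 7. Corank 2; j^3 = p^3 is a perfect cube, so E-series; the 4-jet and mu = 7 give E_7.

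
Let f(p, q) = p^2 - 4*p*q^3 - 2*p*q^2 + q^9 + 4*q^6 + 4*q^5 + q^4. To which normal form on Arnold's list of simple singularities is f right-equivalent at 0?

The Hessian of f at 0 has rank 1. Corank 1: A-series; mu = 8 gives A_8.

A_{8}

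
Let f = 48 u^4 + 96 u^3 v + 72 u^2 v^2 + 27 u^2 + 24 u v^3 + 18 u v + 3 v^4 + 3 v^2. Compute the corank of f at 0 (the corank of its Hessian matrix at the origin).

The Hessian at 0 is [[54, 18], [18, 6]] of rank 1; hence corank 1.

1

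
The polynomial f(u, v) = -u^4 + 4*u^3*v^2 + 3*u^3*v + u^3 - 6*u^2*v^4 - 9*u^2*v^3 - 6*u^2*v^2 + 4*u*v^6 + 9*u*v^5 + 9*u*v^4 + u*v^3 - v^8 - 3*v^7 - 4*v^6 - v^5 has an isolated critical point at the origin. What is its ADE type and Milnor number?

Type E_{7}, Milnor number mu = 7.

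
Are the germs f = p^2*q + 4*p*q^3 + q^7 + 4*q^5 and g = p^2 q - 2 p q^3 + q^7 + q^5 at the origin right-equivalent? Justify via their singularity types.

Yes.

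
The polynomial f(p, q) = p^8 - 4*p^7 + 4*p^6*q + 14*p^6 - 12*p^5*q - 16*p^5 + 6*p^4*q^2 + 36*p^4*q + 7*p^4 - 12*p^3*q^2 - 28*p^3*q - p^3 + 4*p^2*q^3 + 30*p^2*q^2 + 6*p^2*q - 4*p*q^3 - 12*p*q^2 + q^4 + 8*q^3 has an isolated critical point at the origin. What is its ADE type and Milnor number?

Type E_6, Milnor number mu = 6.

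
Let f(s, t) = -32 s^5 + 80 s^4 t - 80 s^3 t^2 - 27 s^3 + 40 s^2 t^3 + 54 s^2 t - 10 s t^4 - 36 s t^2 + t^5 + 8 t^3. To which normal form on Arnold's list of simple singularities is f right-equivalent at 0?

E8

The Hessian of f at 0 is [[0, 0], [0, 0]] with rank 0, so corank 2. A Groebner basis of the Jacobian ideal J(f) in C{s,t} is {t^5, s*t^3 - 5*t^4/8, s^2 - 4*s*t/3 + 4*t^2/9}; counting standard monomials gives mu = 8. Corank 2; j^3 = -(3*s - 2*t)^3 is a perfect cube, so E-series; the 5-jet and mu = 8 give E_8.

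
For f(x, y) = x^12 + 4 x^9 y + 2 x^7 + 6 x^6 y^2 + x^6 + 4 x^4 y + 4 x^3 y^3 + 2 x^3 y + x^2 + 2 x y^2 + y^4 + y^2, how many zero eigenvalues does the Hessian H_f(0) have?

0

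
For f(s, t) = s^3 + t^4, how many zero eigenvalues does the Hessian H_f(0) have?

2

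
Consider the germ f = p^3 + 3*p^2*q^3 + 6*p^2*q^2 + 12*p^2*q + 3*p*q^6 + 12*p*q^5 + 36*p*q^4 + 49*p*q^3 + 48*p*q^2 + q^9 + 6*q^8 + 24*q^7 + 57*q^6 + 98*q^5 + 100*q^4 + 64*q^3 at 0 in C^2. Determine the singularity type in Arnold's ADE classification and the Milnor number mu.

Type E_7, Milnor number mu = 7.

The Hessian of f at 0 has rank 0. Corank 2; j^3 = (p + 4*q)^3 is a perfect cube, so E-series; the 4-jet and mu = 7 give E_7.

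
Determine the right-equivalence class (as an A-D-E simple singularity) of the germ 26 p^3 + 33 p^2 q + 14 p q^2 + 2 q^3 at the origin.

The Hessian of f at 0 is [[0, 0], [0, 0]] with rank 0, so corank 2. A Groebner basis of the Jacobian ideal J(f) in C{p,q} is {q^3, p^2 - 2*q^2/3, p*q + q^2}; counting standard monomials gives mu = 4. Corank 2; j^3 = (2*p + q)*(13*p^2 + 10*p*q + 2*q^2) splits into three distinct lines over C (the quadratic factor has nonzero discriminant), so D_4.

D_{4}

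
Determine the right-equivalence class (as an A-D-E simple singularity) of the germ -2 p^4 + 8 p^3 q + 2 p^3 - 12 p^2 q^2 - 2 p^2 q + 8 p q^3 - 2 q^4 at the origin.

The Hessian of f at 0 is [[0, 0], [0, 0]] with rank 0, so corank 2. A Groebner basis of the Jacobian ideal J(f) in C{p,q} is {p*q^2, p*q/4 + q^3, p^2 - p*q}; counting standard monomials gives mu = 5. Corank 2; j^3 = 2*p^2*(p - q) has shape L^2 M (L != M), so D-series; mu = 5 gives D_5.

D_{5}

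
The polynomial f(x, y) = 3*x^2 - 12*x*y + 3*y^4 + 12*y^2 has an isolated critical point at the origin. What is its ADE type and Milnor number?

Type A3, Milnor number mu = 3.

The Hessian of f at 0 has rank 1. Corank 1: A-series; mu = 3 gives A_3.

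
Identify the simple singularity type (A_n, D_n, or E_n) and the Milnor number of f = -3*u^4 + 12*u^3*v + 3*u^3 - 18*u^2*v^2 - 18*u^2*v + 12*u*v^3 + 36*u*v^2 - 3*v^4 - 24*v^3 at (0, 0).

Type E6, Milnor number mu = 6.

The Hessian of f at 0 has rank 0. Corank 2; j^3 = 3*(u - 2*v)^3 is a perfect cube, so E-series; the 4-jet and mu = 6 give E_6.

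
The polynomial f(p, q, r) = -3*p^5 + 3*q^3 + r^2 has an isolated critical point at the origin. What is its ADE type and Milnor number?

The Hessian of f at 0 has rank 1. Corank 2; j^3 = 3*q^3 is a perfect cube, so E-series; the 5-jet and mu = 8 give E_8.

Type E8, Milnor number mu = 8.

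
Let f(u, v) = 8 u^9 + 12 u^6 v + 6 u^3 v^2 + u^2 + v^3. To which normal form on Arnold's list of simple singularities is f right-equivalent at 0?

A_{2}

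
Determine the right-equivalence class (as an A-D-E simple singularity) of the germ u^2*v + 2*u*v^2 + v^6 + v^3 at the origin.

D7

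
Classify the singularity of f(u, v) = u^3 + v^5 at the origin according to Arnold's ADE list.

The Hessian of f at 0 is [[0, 0], [0, 0]] with rank 0, so corank 2. A Groebner basis of the Jacobian ideal J(f) in C{u,v} is {v^4, u^2}; counting standard monomials gives mu = 8. Corank 2; j^3 = u^3 is a perfect cube, so E-series; the 5-jet and mu = 8 give E_8.

E_8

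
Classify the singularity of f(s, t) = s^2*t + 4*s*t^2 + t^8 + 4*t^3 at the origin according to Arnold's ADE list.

D_{9}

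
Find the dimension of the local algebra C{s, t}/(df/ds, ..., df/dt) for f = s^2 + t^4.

3

The Hessian of f at 0 has rank 1. Corank 1: A-series; mu = 3 gives A_3.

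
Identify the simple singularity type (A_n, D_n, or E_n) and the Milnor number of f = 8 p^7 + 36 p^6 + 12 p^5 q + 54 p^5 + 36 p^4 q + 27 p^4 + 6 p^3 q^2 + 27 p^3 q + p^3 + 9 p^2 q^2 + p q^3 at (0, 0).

Type E_7, Milnor number mu = 7.

The Hessian of f at 0 is [[0, 0], [0, 0]] with rank 0, so corank 2. A Groebner basis of the Jacobian ideal J(f) in C{p,q} is {p^2/3 + q^4 + q^3/9, p^3, p^2*q - p^2/9 - q^3/27, 2*p^2/3 + p*q^2 + 2*q^3/9}; counting standard monomials gives mu = 7. Corank 2; j^3 = p^3 is a perfect cube, so E-series; the 4-jet and mu = 7 give E_7.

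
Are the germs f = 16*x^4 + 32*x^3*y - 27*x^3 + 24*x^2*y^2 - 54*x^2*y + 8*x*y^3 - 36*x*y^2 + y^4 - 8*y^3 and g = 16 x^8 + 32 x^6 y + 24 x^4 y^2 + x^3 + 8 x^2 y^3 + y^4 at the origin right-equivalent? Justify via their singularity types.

Yes.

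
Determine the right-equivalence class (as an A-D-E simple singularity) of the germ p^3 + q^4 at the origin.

E_{6}

The Hessian of f at 0 is [[0, 0], [0, 0]] with rank 0, so corank 2. A Groebner basis of the Jacobian ideal J(f) in C{p,q} is {q^3, p^2}; counting standard monomials gives mu = 6. Corank 2; j^3 = p^3 is a perfect cube, so E-series; the 4-jet and mu = 6 give E_6.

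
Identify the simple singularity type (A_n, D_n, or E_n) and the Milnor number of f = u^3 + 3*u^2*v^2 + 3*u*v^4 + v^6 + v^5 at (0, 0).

Type E_{8}, Milnor number mu = 8.

The Hessian of f at 0 has rank 0. Corank 2; j^3 = u^3 is a perfect cube, so E-series; the 5-jet and mu = 8 give E_8.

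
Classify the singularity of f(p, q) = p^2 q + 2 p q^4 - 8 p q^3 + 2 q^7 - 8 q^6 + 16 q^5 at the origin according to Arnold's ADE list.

D_{8}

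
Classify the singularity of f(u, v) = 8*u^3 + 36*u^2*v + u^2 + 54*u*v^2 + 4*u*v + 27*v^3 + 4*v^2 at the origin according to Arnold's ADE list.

The Hessian of f at 0 is [[2, 4], [4, 8]] with rank 1, so corank 1. A Groebner basis of the Jacobian ideal J(f) in C{u,v} is {v^2, u + 2*v}; counting standard monomials gives mu = 2. Corank 1: A-series; mu = 2 gives A_2.

A_2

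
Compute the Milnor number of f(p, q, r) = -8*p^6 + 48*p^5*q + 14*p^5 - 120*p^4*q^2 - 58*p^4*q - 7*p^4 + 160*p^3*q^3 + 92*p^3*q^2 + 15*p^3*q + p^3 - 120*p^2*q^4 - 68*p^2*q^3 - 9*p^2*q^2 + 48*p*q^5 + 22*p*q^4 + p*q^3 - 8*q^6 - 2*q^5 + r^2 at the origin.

The Hessian of f at 0 has rank 1. Corank 2; j^3 = p^3 is a perfect cube, so E-series; the 4-jet and mu = 7 give E_7.

7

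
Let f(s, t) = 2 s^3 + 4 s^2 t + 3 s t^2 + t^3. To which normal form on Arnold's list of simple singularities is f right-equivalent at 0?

D4

The Hessian of f at 0 has rank 0. Corank 2; j^3 = (s + t)*(2*s^2 + 2*s*t + t^2) splits into three distinct lines over C (the quadratic factor has nonzero discriminant), so D_4.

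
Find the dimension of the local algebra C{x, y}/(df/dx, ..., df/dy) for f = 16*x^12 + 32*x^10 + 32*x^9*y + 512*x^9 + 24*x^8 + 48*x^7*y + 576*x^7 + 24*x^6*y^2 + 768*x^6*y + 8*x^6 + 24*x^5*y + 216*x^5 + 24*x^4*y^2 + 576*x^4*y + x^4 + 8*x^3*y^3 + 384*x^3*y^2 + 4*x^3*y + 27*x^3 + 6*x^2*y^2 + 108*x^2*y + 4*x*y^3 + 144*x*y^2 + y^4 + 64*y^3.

6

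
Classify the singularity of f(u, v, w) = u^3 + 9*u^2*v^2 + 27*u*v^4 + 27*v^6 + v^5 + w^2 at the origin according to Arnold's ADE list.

E8

The Hessian of f at 0 is [[0, 0, 0], [0, 0, 0], [0, 0, 2]] with rank 1, so corank 2. A Groebner basis of the Jacobian ideal J(f) in C{u,v,w} is {v^4, u^3, u^2/6 + u*v^2, w}; counting standard monomials gives mu = 8. Corank 2; j^3 = u^3 is a perfect cube, so E-series; the 5-jet and mu = 8 give E_8.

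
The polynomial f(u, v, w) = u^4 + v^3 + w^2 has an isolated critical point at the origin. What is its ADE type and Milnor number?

The Hessian of f at 0 is [[0, 0, 0], [0, 0, 0], [0, 0, 2]] with rank 1, so corank 2. A Groebner basis of the Jacobian ideal J(f) in C{u,v,w} is {u^3, v^2, w}; counting standard monomials gives mu = 6. Corank 2; j^3 = v^3 is a perfect cube, so E-series; the 4-jet and mu = 6 give E_6.

Type E_{6}, Milnor number mu = 6.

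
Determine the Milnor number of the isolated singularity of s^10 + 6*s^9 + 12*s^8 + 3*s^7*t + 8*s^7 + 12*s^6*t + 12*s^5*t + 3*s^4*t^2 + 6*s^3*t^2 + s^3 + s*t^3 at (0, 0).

7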